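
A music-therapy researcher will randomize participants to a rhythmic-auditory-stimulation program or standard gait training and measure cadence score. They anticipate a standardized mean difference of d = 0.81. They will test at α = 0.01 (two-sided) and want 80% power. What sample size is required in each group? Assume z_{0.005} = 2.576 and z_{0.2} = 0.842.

For two independent groups with equal n: n = 2·((z_{α/2} + z_β) / d)².
z_{α/2} + z_β = 2.576 + 0.842 = 3.418.
n = 2 × (3.418 / 0.81)² = 2 × 4.220² = 2 × 17.81 = 35.6.
Round up to the next whole participant.

n = 36 per group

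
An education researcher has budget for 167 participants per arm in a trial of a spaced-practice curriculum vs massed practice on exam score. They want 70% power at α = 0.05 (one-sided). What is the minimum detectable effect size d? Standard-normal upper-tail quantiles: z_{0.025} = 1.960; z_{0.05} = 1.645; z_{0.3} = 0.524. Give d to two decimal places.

d_min ≈ 0.24

For two independent groups of n = 167 each: d_min = (z_{α} + z_β)·√(2/n).
z-sum = 1.645 + 0.524 = 2.169.
d_min = 2.169 × √(2/167) = 2.169 × 0.1094 = 0.237.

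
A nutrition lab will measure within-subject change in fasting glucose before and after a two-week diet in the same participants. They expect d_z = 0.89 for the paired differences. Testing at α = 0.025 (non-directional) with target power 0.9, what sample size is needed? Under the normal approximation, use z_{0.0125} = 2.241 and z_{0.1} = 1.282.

For a paired (one-sample on differences) test: n = ((z_{α/2} + z_β) / d)².
z_{α/2} + z_β = 2.241 + 1.282 = 3.523.
n = (3.523 / 0.89)² = 3.958² = 15.67.
Round up.

n = 16 pairs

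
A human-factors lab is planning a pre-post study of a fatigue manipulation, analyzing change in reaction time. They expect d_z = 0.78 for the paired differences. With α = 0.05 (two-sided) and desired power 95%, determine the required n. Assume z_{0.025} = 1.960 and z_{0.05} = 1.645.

For a paired (one-sample on differences) test: n = ((z_{α/2} + z_β) / d)².
z_{α/2} + z_β = 1.960 + 1.645 = 3.605.
n = (3.605 / 0.78)² = 4.622² = 21.36.
Round up.

n = 22 pairs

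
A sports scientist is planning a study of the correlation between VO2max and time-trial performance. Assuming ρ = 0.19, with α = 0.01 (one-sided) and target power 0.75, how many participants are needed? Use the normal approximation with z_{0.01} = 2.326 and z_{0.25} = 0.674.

n = 247

Fisher's z: C = ½·ln((1+r)/(1−r)) = ½·ln(1.4691) = 0.1923.
n = ((z_{α} + z_β)/C)² + 3.
(2.326 + 0.674) / 0.1923 = 3.000 / 0.1923 = 15.601.
n = 15.601² + 3 = 243.38 + 3 = 246.4.
Round up.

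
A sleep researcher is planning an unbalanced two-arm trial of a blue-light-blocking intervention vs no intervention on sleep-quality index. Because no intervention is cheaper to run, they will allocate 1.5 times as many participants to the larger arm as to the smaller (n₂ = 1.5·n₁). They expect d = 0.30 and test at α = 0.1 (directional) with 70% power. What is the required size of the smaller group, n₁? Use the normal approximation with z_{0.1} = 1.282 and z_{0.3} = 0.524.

With allocation ratio k = n₂/n₁ = 1.5, Var(x̄₁−x̄₂) = σ²(1/n₁ + 1/(k·n₁)) = σ²·(k+1)/(k·n₁).
So n₁ = (1 + 1/k)·((z_{α} + z_β)/d)² = 1.667 × (1.806/0.30)².
n₁ = 1.667 × 36.24 = 60.4.
Round up: n₁ = 61, giving n₂ = ⌈1.5 × 61⌉ = ⌈91.5⌉ = 92.

n₁ = 61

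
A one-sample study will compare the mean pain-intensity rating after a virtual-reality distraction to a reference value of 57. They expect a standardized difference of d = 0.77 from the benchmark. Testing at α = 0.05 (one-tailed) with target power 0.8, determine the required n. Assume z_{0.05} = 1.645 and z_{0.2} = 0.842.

For a one-sample test: n = ((z_{α} + z_β) / d)².
z_{α} + z_β = 1.645 + 0.842 = 2.487.
n = (2.487 / 0.77)² = 3.230² = 10.43.
Round up.

n = 11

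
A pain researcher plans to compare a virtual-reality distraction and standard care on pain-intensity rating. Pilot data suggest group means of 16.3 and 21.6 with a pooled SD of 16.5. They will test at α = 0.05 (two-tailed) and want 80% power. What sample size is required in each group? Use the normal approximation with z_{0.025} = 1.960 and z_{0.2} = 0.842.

n = 153 per group

Cohen's d = |M₁ − M₂| / SD_pooled = |16.3 − 21.6| / 16.5 = 5.3 / 16.5 = 0.321.
For two independent groups with equal n: n = 2·((z_{α/2} + z_β) / d)².
z_{α/2} + z_β = 1.960 + 0.842 = 2.802.
n = 2 × (2.802 / 0.321)² = 2 × 8.729² = 2 × 76.19 = 152.4.
Round up to the next whole participant.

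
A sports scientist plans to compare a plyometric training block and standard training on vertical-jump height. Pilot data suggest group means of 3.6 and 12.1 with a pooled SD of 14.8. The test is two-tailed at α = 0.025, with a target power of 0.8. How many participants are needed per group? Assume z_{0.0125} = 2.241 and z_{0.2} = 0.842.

n = 58 per group

Cohen's d = |M₁ − M₂| / SD_pooled = |3.6 − 12.1| / 14.8 = 8.5 / 14.8 = 0.574.
For two independent groups with equal n: n = 2·((z_{α/2} + z_β) / d)².
z_{α/2} + z_β = 2.241 + 0.842 = 3.083.
n = 2 × (3.083 / 0.574)² = 2 × 5.371² = 2 × 28.85 = 57.7.
Round up to the next whole participant.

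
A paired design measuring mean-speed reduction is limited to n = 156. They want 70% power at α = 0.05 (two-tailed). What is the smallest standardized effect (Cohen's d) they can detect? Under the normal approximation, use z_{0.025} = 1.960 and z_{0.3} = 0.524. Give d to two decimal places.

For a single sample (or paired design) of n = 156: d_min = (z_{α/2} + z_β)/√n.
z-sum = 1.960 + 0.524 = 2.484.
d_min = 2.484 / √156 = 2.484 / 12.490 = 0.199.

d_min ≈ 0.20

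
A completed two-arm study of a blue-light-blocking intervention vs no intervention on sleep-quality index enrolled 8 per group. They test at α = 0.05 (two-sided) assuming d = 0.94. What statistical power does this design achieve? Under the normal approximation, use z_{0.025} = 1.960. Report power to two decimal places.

power ≈ 0.47

For two equal groups, power = Φ(d·√(n/2) − z_{α/2}).
d·√(n/2) = 0.94 × √(8/2) = 0.94 × 2.000 = 1.880.
z_β = 1.880 − 1.960 = -0.080.
Power = Φ(-0.080) = 0.468.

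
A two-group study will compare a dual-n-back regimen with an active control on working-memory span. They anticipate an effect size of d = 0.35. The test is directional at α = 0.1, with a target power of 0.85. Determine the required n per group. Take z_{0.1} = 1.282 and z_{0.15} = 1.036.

n = 88 per group

For two independent groups with equal n: n = 2·((z_{α} + z_β) / d)².
z_{α} + z_β = 1.282 + 1.036 = 2.318.
n = 2 × (2.318 / 0.35)² = 2 × 6.623² = 2 × 43.86 = 87.7.
Round up to the next whole participant.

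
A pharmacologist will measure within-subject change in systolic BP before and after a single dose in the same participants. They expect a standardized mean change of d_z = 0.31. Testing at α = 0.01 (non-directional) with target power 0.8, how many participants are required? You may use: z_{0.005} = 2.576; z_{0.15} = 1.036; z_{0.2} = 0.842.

n = 122 pairs

For a paired (one-sample on differences) test: n = ((z_{α/2} + z_β) / d)².
z_{α/2} + z_β = 2.576 + 0.842 = 3.418.
n = (3.418 / 0.31)² = 11.026² = 121.57.
Round up.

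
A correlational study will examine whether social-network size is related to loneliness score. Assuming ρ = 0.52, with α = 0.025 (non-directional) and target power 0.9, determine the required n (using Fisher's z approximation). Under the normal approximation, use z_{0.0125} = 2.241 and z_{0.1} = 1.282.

Fisher's z: C = ½·ln((1+r)/(1−r)) = ½·ln(3.1667) = 0.5763.
n = ((z_{α/2} + z_β)/C)² + 3.
(2.241 + 1.282) / 0.5763 = 3.523 / 0.5763 = 6.113.
n = 6.113² + 3 = 37.37 + 3 = 40.4.
Round up.

n = 41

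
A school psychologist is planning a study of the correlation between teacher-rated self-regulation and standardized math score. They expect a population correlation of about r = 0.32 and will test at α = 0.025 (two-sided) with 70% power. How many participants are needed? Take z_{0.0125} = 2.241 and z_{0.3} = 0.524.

n = 73

Fisher's z: C = ½·ln((1+r)/(1−r)) = ½·ln(1.9412) = 0.3316.
n = ((z_{α/2} + z_β)/C)² + 3.
(2.241 + 0.524) / 0.3316 = 2.765 / 0.3316 = 8.338.
n = 8.338² + 3 = 69.53 + 3 = 72.5.
Round up.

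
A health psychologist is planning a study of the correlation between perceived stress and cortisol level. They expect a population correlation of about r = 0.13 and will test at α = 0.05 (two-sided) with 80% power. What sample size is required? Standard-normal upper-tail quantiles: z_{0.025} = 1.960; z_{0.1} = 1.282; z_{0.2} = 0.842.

n = 463

Fisher's z: C = ½·ln((1+r)/(1−r)) = ½·ln(1.2989) = 0.1307.
n = ((z_{α/2} + z_β)/C)² + 3.
(1.960 + 0.842) / 0.1307 = 2.802 / 0.1307 = 21.438.
n = 21.438² + 3 = 459.61 + 3 = 462.6.
Round up.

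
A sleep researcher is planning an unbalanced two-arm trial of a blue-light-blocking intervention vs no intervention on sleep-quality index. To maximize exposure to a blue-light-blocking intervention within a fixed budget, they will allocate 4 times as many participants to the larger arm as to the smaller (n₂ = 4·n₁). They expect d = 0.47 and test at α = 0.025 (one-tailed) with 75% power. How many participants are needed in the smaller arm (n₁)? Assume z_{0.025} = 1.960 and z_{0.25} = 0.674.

n₁ = 40

With allocation ratio k = n₂/n₁ = 4, Var(x̄₁−x̄₂) = σ²(1/n₁ + 1/(k·n₁)) = σ²·(k+1)/(k·n₁).
So n₁ = (1 + 1/k)·((z_{α} + z_β)/d)² = 1.250 × (2.634/0.47)².
n₁ = 1.250 × 31.41 = 39.3.
Round up: n₁ = 40, giving n₂ = 4 × 40 = 160.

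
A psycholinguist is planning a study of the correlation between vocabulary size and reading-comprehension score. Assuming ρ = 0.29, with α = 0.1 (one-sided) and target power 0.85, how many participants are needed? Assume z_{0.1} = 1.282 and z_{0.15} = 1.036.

n = 64

Fisher's z: C = ½·ln((1+r)/(1−r)) = ½·ln(1.8169) = 0.2986.
n = ((z_{α} + z_β)/C)² + 3.
(1.282 + 1.036) / 0.2986 = 2.318 / 0.2986 = 7.763.
n = 7.763² + 3 = 60.26 + 3 = 63.3.
Round up.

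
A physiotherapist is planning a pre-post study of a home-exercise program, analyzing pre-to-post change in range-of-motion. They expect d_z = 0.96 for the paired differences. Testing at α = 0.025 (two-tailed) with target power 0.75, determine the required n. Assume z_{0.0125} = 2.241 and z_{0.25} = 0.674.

n = 10 pairs

For a paired (one-sample on differences) test: n = ((z_{α/2} + z_β) / d)².
z_{α/2} + z_β = 2.241 + 0.674 = 2.915.
n = (2.915 / 0.96)² = 3.036² = 9.22.
Round up.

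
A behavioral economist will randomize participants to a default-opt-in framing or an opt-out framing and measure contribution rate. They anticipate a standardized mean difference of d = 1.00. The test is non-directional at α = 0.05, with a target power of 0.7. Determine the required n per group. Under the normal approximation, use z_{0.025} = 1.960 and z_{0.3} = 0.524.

For two independent groups with equal n: n = 2·((z_{α/2} + z_β) / d)².
z_{α/2} + z_β = 1.960 + 0.524 = 2.484.
n = 2 × (2.484 / 1.00)² = 2 × 2.484² = 2 × 6.17 = 12.3.
Round up to the next whole participant.

n = 13 per group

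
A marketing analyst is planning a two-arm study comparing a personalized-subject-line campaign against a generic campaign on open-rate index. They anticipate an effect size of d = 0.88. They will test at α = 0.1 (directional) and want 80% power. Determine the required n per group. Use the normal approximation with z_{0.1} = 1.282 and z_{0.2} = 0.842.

n = 12 per group

For two independent groups with equal n: n = 2·((z_{α} + z_β) / d)².
z_{α} + z_β = 1.282 + 0.842 = 2.124.
n = 2 × (2.124 / 0.88)² = 2 × 2.414² = 2 × 5.83 = 11.7.
Round up to the next whole participant.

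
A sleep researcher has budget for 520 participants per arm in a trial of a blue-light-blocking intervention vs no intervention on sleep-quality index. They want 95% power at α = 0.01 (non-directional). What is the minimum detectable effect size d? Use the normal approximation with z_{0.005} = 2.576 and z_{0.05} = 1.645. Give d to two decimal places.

For two independent groups of n = 520 each: d_min = (z_{α/2} + z_β)·√(2/n).
z-sum = 2.576 + 1.645 = 4.221.
d_min = 4.221 × √(2/520) = 4.221 × 0.0620 = 0.262.

d_min ≈ 0.26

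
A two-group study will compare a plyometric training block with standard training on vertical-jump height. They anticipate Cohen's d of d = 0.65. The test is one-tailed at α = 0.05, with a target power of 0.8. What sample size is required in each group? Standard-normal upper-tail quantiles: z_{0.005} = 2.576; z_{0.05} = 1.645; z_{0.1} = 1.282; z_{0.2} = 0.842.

n = 30 per group

For two independent groups with equal n: n = 2·((z_{α} + z_β) / d)².
z_{α} + z_β = 1.645 + 0.842 = 2.487.
n = 2 × (2.487 / 0.65)² = 2 × 3.826² = 2 × 14.64 = 29.3.
Round up to the next whole participant.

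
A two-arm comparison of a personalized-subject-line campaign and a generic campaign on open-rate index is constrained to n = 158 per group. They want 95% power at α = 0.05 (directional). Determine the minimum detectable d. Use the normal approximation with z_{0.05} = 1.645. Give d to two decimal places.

d_min ≈ 0.37

For two independent groups of n = 158 each: d_min = (z_{α} + z_β)·√(2/n).
z-sum = 1.645 + 1.645 = 3.290.
d_min = 3.290 × √(2/158) = 3.290 × 0.1125 = 0.370.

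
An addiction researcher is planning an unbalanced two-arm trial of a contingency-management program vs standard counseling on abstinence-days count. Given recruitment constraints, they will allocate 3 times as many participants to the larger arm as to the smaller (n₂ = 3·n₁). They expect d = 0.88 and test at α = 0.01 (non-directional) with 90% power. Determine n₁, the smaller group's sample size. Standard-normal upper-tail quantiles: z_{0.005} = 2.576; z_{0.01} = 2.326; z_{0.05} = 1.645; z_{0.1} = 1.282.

n₁ = 26

With allocation ratio k = n₂/n₁ = 3, Var(x̄₁−x̄₂) = σ²(1/n₁ + 1/(k·n₁)) = σ²·(k+1)/(k·n₁).
So n₁ = (1 + 1/k)·((z_{α/2} + z_β)/d)² = 1.333 × (3.858/0.88)².
n₁ = 1.333 × 19.22 = 25.6.
Round up: n₁ = 26, giving n₂ = 3 × 26 = 78.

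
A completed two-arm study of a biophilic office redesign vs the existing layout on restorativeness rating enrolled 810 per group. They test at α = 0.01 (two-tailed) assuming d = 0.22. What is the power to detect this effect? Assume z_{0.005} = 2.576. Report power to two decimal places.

For two equal groups, power = Φ(d·√(n/2) − z_{α/2}).
d·√(n/2) = 0.22 × √(810/2) = 0.22 × 20.125 = 4.427.
z_β = 4.427 − 2.576 = 1.851.
Power = Φ(1.851) = 0.968.

power ≈ 0.97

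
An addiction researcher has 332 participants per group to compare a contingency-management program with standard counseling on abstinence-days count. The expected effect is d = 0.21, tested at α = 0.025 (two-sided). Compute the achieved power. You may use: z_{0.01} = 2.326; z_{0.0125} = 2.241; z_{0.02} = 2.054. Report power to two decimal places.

power ≈ 0.68

For two equal groups, power = Φ(d·√(n/2) − z_{α/2}).
d·√(n/2) = 0.21 × √(332/2) = 0.21 × 12.884 = 2.706.
z_β = 2.706 − 2.241 = 0.465.
Power = Φ(0.465) = 0.679.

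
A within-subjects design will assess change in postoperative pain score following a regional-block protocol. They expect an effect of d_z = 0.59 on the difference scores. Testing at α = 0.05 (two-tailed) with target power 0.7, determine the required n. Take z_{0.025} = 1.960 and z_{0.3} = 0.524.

n = 18 pairs

For a paired (one-sample on differences) test: n = ((z_{α/2} + z_β) / d)².
z_{α/2} + z_β = 1.960 + 0.524 = 2.484.
n = (2.484 / 0.59)² = 4.210² = 17.73.
Round up.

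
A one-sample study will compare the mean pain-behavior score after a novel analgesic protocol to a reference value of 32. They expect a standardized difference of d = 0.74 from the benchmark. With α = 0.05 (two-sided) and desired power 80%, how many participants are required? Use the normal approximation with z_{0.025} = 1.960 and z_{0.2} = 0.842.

For a one-sample test: n = ((z_{α/2} + z_β) / d)².
z_{α/2} + z_β = 1.960 + 0.842 = 2.802.
n = (2.802 / 0.74)² = 3.786² = 14.34.
Round up.

n = 15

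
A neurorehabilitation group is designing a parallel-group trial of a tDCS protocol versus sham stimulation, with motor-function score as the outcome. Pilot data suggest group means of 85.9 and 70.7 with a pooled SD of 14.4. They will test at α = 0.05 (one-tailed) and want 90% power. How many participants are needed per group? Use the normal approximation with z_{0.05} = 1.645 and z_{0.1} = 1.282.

n = 16 per group

Cohen's d = |M₁ − M₂| / SD_pooled = |85.9 − 70.7| / 14.4 = 15.2 / 14.4 = 1.056.
For two independent groups with equal n: n = 2·((z_{α} + z_β) / d)².
z_{α} + z_β = 1.645 + 1.282 = 2.927.
n = 2 × (2.927 / 1.056)² = 2 × 2.772² = 2 × 7.68 = 15.4.
Round up to the next whole participant.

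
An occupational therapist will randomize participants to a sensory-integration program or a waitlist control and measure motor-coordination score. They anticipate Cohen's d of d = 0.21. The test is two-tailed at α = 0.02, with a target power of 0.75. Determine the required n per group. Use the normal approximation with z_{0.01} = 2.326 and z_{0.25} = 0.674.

For two independent groups with equal n: n = 2·((z_{α/2} + z_β) / d)².
z_{α/2} + z_β = 2.326 + 0.674 = 3.000.
n = 2 × (3.000 / 0.21)² = 2 × 14.286² = 2 × 204.08 = 408.2.
Round up to the next whole participant.

n = 409 per group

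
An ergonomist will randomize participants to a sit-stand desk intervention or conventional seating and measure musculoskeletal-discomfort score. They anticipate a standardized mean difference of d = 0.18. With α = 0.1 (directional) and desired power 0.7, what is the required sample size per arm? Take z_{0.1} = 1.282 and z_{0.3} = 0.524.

n = 202 per group

For two independent groups with equal n: n = 2·((z_{α} + z_β) / d)².
z_{α} + z_β = 1.282 + 0.524 = 1.806.
n = 2 × (1.806 / 0.18)² = 2 × 10.033² = 2 × 100.67 = 201.3.
Round up to the next whole participant.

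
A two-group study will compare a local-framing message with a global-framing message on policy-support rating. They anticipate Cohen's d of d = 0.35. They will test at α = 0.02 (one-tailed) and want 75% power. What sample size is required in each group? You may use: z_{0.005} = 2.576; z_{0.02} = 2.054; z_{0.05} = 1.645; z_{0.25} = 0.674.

n = 122 per group

For two independent groups with equal n: n = 2·((z_{α} + z_β) / d)².
z_{α} + z_β = 2.054 + 0.674 = 2.728.
n = 2 × (2.728 / 0.35)² = 2 × 7.794² = 2 × 60.75 = 121.5.
Round up to the next whole participant.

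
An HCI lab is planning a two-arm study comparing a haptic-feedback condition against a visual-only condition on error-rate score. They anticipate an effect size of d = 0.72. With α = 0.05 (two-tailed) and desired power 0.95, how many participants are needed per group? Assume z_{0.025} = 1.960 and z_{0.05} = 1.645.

n = 51 per group

For two independent groups with equal n: n = 2·((z_{α/2} + z_β) / d)².
z_{α/2} + z_β = 1.960 + 1.645 = 3.605.
n = 2 × (3.605 / 0.72)² = 2 × 5.007² = 2 × 25.07 = 50.1.
Round up to the next whole participant.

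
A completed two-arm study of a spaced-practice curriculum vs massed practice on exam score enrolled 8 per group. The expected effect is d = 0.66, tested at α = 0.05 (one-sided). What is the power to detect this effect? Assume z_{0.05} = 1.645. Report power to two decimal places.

power ≈ 0.37

For two equal groups, power = Φ(d·√(n/2) − z_{α}).
d·√(n/2) = 0.66 × √(8/2) = 0.66 × 2.000 = 1.320.
z_β = 1.320 − 1.645 = -0.325.
Power = Φ(-0.325) = 0.373.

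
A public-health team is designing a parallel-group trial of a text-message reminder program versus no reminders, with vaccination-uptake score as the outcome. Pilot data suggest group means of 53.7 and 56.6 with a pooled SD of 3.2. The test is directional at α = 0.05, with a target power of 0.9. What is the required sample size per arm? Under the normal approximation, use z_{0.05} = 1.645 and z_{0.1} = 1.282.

Cohen's d = |M₁ − M₂| / SD_pooled = |53.7 − 56.6| / 3.2 = 2.9 / 3.2 = 0.906.
For two independent groups with equal n: n = 2·((z_{α} + z_β) / d)².
z_{α} + z_β = 1.645 + 1.282 = 2.927.
n = 2 × (2.927 / 0.906)² = 2 × 3.231² = 2 × 10.44 = 20.9.
Round up to the next whole participant.

n = 21 per group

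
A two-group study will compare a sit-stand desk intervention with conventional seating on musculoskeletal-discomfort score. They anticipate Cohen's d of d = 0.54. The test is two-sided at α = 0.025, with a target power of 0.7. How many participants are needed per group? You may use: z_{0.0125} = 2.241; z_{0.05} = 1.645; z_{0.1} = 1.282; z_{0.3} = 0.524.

n = 53 per group

For two independent groups with equal n: n = 2·((z_{α/2} + z_β) / d)².
z_{α/2} + z_β = 2.241 + 0.524 = 2.765.
n = 2 × (2.765 / 0.54)² = 2 × 5.120² = 2 × 26.22 = 52.4.
Round up to the next whole participant.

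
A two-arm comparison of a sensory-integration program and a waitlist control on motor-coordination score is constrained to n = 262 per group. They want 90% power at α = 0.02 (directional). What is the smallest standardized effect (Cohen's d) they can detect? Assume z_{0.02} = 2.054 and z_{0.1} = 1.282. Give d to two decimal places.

d_min ≈ 0.29

For two independent groups of n = 262 each: d_min = (z_{α} + z_β)·√(2/n).
z-sum = 2.054 + 1.282 = 3.336.
d_min = 3.336 × √(2/262) = 3.336 × 0.0874 = 0.291.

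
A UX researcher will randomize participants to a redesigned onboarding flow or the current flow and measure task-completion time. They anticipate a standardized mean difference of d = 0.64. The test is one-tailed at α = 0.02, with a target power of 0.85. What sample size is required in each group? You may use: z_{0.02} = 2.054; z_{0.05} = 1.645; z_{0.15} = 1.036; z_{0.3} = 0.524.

n = 47 per group

For two independent groups with equal n: n = 2·((z_{α} + z_β) / d)².
z_{α} + z_β = 2.054 + 1.036 = 3.090.
n = 2 × (3.090 / 0.64)² = 2 × 4.828² = 2 × 23.31 = 46.6.
Round up to the next whole participant.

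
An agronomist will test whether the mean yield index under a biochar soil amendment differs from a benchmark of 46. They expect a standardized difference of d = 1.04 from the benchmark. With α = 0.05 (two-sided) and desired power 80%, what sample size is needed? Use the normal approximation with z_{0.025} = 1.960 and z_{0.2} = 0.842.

For a one-sample test: n = ((z_{α/2} + z_β) / d)².
z_{α/2} + z_β = 1.960 + 0.842 = 2.802.
n = (2.802 / 1.04)² = 2.694² = 7.26.
Round up.

n = 8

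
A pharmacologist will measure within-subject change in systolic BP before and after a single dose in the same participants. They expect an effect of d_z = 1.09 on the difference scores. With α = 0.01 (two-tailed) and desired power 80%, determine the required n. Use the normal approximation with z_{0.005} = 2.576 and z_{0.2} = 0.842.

n = 10 pairs

For a paired (one-sample on differences) test: n = ((z_{α/2} + z_β) / d)².
z_{α/2} + z_β = 2.576 + 0.842 = 3.418.
n = (3.418 / 1.09)² = 3.136² = 9.83.
Round up.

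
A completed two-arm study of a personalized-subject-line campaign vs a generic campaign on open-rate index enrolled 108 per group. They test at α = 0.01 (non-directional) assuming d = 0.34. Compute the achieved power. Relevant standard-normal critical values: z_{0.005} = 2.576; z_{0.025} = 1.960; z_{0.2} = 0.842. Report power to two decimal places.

For two equal groups, power = Φ(d·√(n/2) − z_{α/2}).
d·√(n/2) = 0.34 × √(108/2) = 0.34 × 7.348 = 2.498.
z_β = 2.498 − 2.576 = -0.078.
Power = Φ(-0.078) = 0.469.

power ≈ 0.47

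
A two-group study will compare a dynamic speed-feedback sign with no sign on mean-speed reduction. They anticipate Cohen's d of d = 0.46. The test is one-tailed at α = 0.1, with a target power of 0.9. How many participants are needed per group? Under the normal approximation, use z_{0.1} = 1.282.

n = 63 per group

For two independent groups with equal n: n = 2·((z_{α} + z_β) / d)².
z_{α} + z_β = 1.282 + 1.282 = 2.564.
n = 2 × (2.564 / 0.46)² = 2 × 5.574² = 2 × 31.07 = 62.1.
Round up to the next whole participant.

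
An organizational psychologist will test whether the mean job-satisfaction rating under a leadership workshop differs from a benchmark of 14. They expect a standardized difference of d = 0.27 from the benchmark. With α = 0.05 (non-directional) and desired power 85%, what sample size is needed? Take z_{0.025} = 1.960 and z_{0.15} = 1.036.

n = 124

For a one-sample test: n = ((z_{α/2} + z_β) / d)².
z_{α/2} + z_β = 1.960 + 1.036 = 2.996.
n = (2.996 / 0.27)² = 11.096² = 123.13.
Round up.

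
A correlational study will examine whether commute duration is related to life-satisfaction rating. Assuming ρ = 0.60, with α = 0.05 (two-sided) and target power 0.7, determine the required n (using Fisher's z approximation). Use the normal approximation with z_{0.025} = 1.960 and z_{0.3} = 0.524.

Fisher's z: C = ½·ln((1+r)/(1−r)) = ½·ln(4.0000) = 0.6931.
n = ((z_{α/2} + z_β)/C)² + 3.
(1.960 + 0.524) / 0.6931 = 2.484 / 0.6931 = 3.584.
n = 3.584² + 3 = 12.84 + 3 = 15.8.
Round up.

n = 16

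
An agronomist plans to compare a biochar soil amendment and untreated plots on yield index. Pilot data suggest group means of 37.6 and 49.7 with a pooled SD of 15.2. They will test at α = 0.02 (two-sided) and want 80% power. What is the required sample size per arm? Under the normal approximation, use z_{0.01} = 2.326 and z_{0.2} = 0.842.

Cohen's d = |M₁ − M₂| / SD_pooled = |37.6 − 49.7| / 15.2 = 12.1 / 15.2 = 0.796.
For two independent groups with equal n: n = 2·((z_{α/2} + z_β) / d)².
z_{α/2} + z_β = 2.326 + 0.842 = 3.168.
n = 2 × (3.168 / 0.796)² = 2 × 3.980² = 2 × 15.84 = 31.7.
Round up to the next whole participant.

n = 32 per group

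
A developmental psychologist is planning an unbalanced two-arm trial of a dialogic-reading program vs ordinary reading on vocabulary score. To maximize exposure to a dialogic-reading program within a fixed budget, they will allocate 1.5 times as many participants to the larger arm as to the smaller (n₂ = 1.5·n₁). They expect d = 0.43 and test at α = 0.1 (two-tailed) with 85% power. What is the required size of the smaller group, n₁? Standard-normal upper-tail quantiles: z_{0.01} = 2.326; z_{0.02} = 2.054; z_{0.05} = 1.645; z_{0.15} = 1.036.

n₁ = 65

With allocation ratio k = n₂/n₁ = 1.5, Var(x̄₁−x̄₂) = σ²(1/n₁ + 1/(k·n₁)) = σ²·(k+1)/(k·n₁).
So n₁ = (1 + 1/k)·((z_{α/2} + z_β)/d)² = 1.667 × (2.681/0.43)².
n₁ = 1.667 × 38.87 = 64.8.
Round up: n₁ = 65, giving n₂ = ⌈1.5 × 65⌉ = ⌈97.5⌉ = 98.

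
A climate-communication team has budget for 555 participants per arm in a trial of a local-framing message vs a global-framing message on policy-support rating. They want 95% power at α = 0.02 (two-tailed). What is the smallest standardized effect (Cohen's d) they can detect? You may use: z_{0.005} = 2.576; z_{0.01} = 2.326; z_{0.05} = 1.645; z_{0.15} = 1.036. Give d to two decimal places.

For two independent groups of n = 555 each: d_min = (z_{α/2} + z_β)·√(2/n).
z-sum = 2.326 + 1.645 = 3.971.
d_min = 3.971 × √(2/555) = 3.971 × 0.0600 = 0.238.

d_min ≈ 0.24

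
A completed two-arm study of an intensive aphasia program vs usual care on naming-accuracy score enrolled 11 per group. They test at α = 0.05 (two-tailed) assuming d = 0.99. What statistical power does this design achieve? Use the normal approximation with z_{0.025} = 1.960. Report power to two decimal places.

For two equal groups, power = Φ(d·√(n/2) − z_{α/2}).
d·√(n/2) = 0.99 × √(11/2) = 0.99 × 2.345 = 2.322.
z_β = 2.322 − 1.960 = 0.362.
Power = Φ(0.362) = 0.641.

power ≈ 0.64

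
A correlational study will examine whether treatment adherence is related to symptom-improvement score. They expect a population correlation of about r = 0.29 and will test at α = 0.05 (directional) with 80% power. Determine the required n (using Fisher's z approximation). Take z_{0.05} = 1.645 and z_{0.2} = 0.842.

n = 73

Fisher's z: C = ½·ln((1+r)/(1−r)) = ½·ln(1.8169) = 0.2986.
n = ((z_{α} + z_β)/C)² + 3.
(1.645 + 0.842) / 0.2986 = 2.487 / 0.2986 = 8.329.
n = 8.329² + 3 = 69.37 + 3 = 72.4.
Round up.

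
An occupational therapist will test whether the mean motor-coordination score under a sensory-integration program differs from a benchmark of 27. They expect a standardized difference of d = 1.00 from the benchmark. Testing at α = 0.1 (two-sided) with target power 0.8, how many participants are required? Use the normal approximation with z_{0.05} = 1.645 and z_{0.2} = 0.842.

For a one-sample test: n = ((z_{α/2} + z_β) / d)².
z_{α/2} + z_β = 1.645 + 0.842 = 2.487.
n = (2.487 / 1.00)² = 2.487² = 6.19.
Round up.

n = 7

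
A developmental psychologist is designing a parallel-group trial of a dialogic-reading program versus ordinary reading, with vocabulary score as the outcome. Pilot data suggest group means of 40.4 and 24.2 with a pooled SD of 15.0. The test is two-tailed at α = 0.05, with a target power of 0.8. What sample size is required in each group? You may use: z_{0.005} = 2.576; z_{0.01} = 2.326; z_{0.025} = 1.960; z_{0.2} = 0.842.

Cohen's d = |M₁ − M₂| / SD_pooled = |40.4 − 24.2| / 15.0 = 16.2 / 15.0 = 1.080.
For two independent groups with equal n: n = 2·((z_{α/2} + z_β) / d)².
z_{α/2} + z_β = 1.960 + 0.842 = 2.802.
n = 2 × (2.802 / 1.080)² = 2 × 2.594² = 2 × 6.73 = 13.5.
Round up to the next whole participant.

n = 14 per group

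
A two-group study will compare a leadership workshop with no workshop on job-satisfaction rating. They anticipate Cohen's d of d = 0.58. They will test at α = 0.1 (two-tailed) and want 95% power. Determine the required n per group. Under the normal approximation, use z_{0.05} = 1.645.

n = 65 per group

For two independent groups with equal n: n = 2·((z_{α/2} + z_β) / d)².
z_{α/2} + z_β = 1.645 + 1.645 = 3.290.
n = 2 × (3.290 / 0.58)² = 2 × 5.672² = 2 × 32.18 = 64.4.
Round up to the next whole participant.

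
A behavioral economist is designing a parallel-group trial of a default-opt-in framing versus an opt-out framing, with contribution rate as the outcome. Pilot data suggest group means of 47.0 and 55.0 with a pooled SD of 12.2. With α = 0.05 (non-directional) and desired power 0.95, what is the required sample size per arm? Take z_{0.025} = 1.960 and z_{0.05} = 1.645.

Cohen's d = |M₁ − M₂| / SD_pooled = |47.0 − 55.0| / 12.2 = 8.0 / 12.2 = 0.656.
For two independent groups with equal n: n = 2·((z_{α/2} + z_β) / d)².
z_{α/2} + z_β = 1.960 + 1.645 = 3.605.
n = 2 × (3.605 / 0.656)² = 2 × 5.495² = 2 × 30.20 = 60.4.
Round up to the next whole participant.

n = 61 per group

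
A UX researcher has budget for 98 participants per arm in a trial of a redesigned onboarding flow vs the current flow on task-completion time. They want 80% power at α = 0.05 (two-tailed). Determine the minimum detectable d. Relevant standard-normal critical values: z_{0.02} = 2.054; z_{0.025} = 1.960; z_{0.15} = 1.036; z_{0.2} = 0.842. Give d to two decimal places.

For two independent groups of n = 98 each: d_min = (z_{α/2} + z_β)·√(2/n).
z-sum = 1.960 + 0.842 = 2.802.
d_min = 2.802 × √(2/98) = 2.802 × 0.1429 = 0.400.

d_min ≈ 0.40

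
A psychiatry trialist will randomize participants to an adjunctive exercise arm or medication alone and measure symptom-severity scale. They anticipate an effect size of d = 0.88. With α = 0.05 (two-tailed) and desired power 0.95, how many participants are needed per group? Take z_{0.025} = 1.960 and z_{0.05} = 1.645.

For two independent groups with equal n: n = 2·((z_{α/2} + z_β) / d)².
z_{α/2} + z_β = 1.960 + 1.645 = 3.605.
n = 2 × (3.605 / 0.88)² = 2 × 4.097² = 2 × 16.78 = 33.6.
Round up to the next whole participant.

n = 34 per group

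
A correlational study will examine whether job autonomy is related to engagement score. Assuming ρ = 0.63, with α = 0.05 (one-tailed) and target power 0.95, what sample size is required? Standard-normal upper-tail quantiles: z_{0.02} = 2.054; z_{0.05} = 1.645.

n = 23

Fisher's z: C = ½·ln((1+r)/(1−r)) = ½·ln(4.4054) = 0.7414.
n = ((z_{α} + z_β)/C)² + 3.
(1.645 + 1.645) / 0.7414 = 3.290 / 0.7414 = 4.438.
n = 4.438² + 3 = 19.69 + 3 = 22.7.
Round up.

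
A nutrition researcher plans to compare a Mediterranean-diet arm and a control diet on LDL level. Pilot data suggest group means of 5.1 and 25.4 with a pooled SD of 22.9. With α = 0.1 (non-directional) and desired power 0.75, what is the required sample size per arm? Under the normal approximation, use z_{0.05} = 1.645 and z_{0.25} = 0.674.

n = 14 per group

Cohen's d = |M₁ − M₂| / SD_pooled = |5.1 − 25.4| / 22.9 = 20.3 / 22.9 = 0.886.
For two independent groups with equal n: n = 2·((z_{α/2} + z_β) / d)².
z_{α/2} + z_β = 1.645 + 0.674 = 2.319.
n = 2 × (2.319 / 0.886)² = 2 × 2.617² = 2 × 6.85 = 13.7.
Round up to the next whole participant.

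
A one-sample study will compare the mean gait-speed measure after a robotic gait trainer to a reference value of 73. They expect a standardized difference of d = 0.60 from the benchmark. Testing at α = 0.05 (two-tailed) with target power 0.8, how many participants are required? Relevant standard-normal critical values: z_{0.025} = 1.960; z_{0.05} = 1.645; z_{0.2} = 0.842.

For a one-sample test: n = ((z_{α/2} + z_β) / d)².
z_{α/2} + z_β = 1.960 + 0.842 = 2.802.
n = (2.802 / 0.60)² = 4.670² = 21.81.
Round up.

n = 22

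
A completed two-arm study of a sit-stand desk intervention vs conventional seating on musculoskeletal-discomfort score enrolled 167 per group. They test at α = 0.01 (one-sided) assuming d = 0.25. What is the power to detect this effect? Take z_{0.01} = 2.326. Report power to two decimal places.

For two equal groups, power = Φ(d·√(n/2) − z_{α}).
d·√(n/2) = 0.25 × √(167/2) = 0.25 × 9.138 = 2.284.
z_β = 2.284 − 2.326 = -0.042.
Power = Φ(-0.042) = 0.483.

power ≈ 0.48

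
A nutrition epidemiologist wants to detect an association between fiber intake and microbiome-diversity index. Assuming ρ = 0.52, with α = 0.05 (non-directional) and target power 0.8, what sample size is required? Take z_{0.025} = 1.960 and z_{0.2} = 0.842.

n = 27

Fisher's z: C = ½·ln((1+r)/(1−r)) = ½·ln(3.1667) = 0.5763.
n = ((z_{α/2} + z_β)/C)² + 3.
(1.960 + 0.842) / 0.5763 = 2.802 / 0.5763 = 4.862.
n = 4.862² + 3 = 23.64 + 3 = 26.6.
Round up.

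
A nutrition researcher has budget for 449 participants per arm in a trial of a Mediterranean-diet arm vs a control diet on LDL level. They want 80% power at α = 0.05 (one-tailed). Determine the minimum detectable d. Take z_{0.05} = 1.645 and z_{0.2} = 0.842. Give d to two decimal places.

d_min ≈ 0.17

For two independent groups of n = 449 each: d_min = (z_{α} + z_β)·√(2/n).
z-sum = 1.645 + 0.842 = 2.487.
d_min = 2.487 × √(2/449) = 2.487 × 0.0667 = 0.166.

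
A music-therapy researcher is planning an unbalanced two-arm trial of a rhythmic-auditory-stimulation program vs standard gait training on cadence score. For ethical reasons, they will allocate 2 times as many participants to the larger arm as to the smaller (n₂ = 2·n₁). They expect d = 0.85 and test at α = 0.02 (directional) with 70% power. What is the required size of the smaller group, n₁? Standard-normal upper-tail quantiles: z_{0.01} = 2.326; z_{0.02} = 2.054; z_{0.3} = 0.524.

n₁ = 14

With allocation ratio k = n₂/n₁ = 2, Var(x̄₁−x̄₂) = σ²(1/n₁ + 1/(k·n₁)) = σ²·(k+1)/(k·n₁).
So n₁ = (1 + 1/k)·((z_{α} + z_β)/d)² = 1.500 × (2.578/0.85)².
n₁ = 1.500 × 9.20 = 13.8.
Round up: n₁ = 14, giving n₂ = 2 × 14 = 28.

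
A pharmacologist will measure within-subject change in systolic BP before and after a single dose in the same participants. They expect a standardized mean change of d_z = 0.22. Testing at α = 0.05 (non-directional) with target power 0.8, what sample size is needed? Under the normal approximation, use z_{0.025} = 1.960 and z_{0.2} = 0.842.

For a paired (one-sample on differences) test: n = ((z_{α/2} + z_β) / d)².
z_{α/2} + z_β = 1.960 + 0.842 = 2.802.
n = (2.802 / 0.22)² = 12.736² = 162.21.
Round up.

n = 163 pairs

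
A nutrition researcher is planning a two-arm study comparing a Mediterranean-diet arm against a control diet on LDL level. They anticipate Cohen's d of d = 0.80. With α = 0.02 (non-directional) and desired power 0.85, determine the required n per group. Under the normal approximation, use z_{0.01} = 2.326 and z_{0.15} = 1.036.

For two independent groups with equal n: n = 2·((z_{α/2} + z_β) / d)².
z_{α/2} + z_β = 2.326 + 1.036 = 3.362.
n = 2 × (3.362 / 0.80)² = 2 × 4.202² = 2 × 17.66 = 35.3.
Round up to the next whole participant.

n = 36 per group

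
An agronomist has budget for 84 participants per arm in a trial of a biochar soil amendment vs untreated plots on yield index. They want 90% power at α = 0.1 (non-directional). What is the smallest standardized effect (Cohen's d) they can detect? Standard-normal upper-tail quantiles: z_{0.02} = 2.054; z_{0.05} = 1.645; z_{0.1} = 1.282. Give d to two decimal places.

d_min ≈ 0.45

For two independent groups of n = 84 each: d_min = (z_{α/2} + z_β)·√(2/n).
z-sum = 1.645 + 1.282 = 2.927.
d_min = 2.927 × √(2/84) = 2.927 × 0.1543 = 0.452.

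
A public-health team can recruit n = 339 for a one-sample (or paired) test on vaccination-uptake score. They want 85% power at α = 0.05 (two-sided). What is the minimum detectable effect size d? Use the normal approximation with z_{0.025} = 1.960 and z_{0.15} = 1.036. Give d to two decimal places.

For a single sample (or paired design) of n = 339: d_min = (z_{α/2} + z_β)/√n.
z-sum = 1.960 + 1.036 = 2.996.
d_min = 2.996 / √339 = 2.996 / 18.412 = 0.163.

d_min ≈ 0.16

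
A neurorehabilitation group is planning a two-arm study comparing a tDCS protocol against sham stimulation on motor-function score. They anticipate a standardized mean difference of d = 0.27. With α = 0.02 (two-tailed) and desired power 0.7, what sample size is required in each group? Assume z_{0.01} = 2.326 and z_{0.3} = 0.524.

For two independent groups with equal n: n = 2·((z_{α/2} + z_β) / d)².
z_{α/2} + z_β = 2.326 + 0.524 = 2.850.
n = 2 × (2.850 / 0.27)² = 2 × 10.556² = 2 × 111.42 = 222.8.
Round up to the next whole participant.

n = 223 per group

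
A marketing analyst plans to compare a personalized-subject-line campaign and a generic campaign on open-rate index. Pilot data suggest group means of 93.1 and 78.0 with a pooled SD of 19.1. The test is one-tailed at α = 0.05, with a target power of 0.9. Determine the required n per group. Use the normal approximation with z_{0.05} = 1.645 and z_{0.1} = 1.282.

Cohen's d = |M₁ − M₂| / SD_pooled = |93.1 − 78.0| / 19.1 = 15.1 / 19.1 = 0.791.
For two independent groups with equal n: n = 2·((z_{α} + z_β) / d)².
z_{α} + z_β = 1.645 + 1.282 = 2.927.
n = 2 × (2.927 / 0.791)² = 2 × 3.700² = 2 × 13.69 = 27.4.
Round up to the next whole participant.

n = 28 per group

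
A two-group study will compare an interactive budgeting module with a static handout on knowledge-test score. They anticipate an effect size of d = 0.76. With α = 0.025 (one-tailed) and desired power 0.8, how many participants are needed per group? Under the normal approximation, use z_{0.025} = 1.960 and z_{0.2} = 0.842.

n = 28 per group

For two independent groups with equal n: n = 2·((z_{α} + z_β) / d)².
z_{α} + z_β = 1.960 + 0.842 = 2.802.
n = 2 × (2.802 / 0.76)² = 2 × 3.687² = 2 × 13.59 = 27.2.
Round up to the next whole participant.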